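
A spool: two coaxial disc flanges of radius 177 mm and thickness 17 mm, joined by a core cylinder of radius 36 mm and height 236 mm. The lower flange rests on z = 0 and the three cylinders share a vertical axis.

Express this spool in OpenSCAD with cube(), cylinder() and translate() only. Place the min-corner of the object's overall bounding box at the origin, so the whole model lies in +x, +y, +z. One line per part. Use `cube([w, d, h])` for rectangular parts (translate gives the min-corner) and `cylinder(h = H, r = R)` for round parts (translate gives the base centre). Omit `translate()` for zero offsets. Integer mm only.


translate([177, 177, 0]) cylinder(h = 17, r = 177);
translate([177, 177, 17]) cylinder(h = 236, r = 36);
translate([177, 177, 253]) cylinder(h = 17, r = 177);


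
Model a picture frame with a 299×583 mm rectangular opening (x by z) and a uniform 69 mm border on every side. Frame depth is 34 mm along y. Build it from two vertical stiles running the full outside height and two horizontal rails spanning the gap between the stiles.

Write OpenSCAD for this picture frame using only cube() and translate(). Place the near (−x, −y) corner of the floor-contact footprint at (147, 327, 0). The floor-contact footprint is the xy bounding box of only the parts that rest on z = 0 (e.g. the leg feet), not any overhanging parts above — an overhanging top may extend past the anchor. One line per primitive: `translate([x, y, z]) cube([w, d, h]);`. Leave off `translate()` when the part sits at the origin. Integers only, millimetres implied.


translate([147, 327, 0]) cube([69, 34, 721]);
translate([515, 327, 0]) cube([69, 34, 721]);
translate([216, 327, 0]) cube([299, 34, 69]);
translate([216, 327, 652]) cube([299, 34, 69]);


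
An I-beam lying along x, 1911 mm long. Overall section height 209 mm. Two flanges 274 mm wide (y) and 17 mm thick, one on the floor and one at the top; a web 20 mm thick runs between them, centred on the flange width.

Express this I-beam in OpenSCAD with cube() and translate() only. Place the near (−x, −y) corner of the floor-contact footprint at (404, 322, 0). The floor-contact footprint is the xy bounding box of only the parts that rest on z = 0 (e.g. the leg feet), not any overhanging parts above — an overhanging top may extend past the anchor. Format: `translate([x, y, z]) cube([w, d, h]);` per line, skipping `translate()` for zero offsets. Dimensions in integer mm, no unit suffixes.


translate([404, 322, 0]) cube([1911, 274, 17]);
translate([404, 449, 17]) cube([1911, 20, 175]);
translate([404, 322, 192]) cube([1911, 274, 17]);


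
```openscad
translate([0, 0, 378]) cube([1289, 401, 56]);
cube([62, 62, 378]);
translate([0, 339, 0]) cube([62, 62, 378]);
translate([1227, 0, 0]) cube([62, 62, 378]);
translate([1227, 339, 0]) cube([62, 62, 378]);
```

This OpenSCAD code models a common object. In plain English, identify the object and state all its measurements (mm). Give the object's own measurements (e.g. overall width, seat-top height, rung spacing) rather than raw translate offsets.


A bench: a 1289×401 mm seat slab, 56 mm thick, top at z = 434 mm, on four 62×62 mm square legs flush with the seat corners and standing on z = 0.


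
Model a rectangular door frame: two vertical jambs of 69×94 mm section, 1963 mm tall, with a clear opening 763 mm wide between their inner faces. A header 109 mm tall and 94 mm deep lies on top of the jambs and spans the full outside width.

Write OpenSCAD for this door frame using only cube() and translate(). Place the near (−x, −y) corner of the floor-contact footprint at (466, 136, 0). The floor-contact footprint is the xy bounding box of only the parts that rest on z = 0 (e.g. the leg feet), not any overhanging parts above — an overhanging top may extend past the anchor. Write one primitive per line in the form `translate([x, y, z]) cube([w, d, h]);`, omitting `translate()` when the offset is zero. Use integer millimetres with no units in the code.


translate([466, 136, 0]) cube([69, 94, 1963]);
translate([1298, 136, 0]) cube([69, 94, 1963]);
translate([466, 136, 1963]) cube([901, 94, 109]);


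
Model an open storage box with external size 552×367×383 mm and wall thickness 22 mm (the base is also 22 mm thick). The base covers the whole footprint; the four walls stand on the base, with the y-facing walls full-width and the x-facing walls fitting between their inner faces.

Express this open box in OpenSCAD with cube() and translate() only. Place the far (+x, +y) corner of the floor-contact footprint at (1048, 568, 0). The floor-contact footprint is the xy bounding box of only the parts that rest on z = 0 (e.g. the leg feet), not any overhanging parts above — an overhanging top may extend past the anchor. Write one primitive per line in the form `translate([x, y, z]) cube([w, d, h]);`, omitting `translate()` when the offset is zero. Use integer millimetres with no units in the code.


translate([496, 201, 0]) cube([552, 367, 22]);
translate([496, 201, 22]) cube([552, 22, 361]);
translate([496, 546, 22]) cube([552, 22, 361]);
translate([496, 223, 22]) cube([22, 323, 361]);
translate([1026, 223, 22]) cube([22, 323, 361]);


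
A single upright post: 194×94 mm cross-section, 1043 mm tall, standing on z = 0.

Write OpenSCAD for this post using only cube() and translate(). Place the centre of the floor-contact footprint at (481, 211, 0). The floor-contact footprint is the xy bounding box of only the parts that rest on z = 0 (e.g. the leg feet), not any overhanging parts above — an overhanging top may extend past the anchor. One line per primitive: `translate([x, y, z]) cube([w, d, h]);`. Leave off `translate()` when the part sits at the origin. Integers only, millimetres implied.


translate([384, 164, 0]) cube([194, 94, 1043]);


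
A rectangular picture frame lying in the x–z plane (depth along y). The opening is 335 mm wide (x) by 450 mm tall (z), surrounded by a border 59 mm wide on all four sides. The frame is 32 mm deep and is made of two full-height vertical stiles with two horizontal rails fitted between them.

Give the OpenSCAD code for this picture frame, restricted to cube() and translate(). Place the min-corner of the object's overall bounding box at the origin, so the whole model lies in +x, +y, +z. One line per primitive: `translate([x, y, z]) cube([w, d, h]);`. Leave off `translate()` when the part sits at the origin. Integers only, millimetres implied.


cube([59, 32, 568]);
translate([394, 0, 0]) cube([59, 32, 568]);
translate([59, 0, 0]) cube([335, 32, 59]);
translate([59, 0, 509]) cube([335, 32, 59]);


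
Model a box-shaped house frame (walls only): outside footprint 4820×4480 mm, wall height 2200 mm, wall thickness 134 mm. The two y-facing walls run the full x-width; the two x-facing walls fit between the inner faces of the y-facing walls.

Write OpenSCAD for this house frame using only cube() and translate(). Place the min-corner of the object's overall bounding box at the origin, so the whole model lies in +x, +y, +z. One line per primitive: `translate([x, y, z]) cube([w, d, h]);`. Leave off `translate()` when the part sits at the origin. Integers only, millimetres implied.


cube([4820, 134, 2200]);
translate([0, 4346, 0]) cube([4820, 134, 2200]);
translate([0, 134, 0]) cube([134, 4212, 2200]);
translate([4686, 134, 0]) cube([134, 4212, 2200]);


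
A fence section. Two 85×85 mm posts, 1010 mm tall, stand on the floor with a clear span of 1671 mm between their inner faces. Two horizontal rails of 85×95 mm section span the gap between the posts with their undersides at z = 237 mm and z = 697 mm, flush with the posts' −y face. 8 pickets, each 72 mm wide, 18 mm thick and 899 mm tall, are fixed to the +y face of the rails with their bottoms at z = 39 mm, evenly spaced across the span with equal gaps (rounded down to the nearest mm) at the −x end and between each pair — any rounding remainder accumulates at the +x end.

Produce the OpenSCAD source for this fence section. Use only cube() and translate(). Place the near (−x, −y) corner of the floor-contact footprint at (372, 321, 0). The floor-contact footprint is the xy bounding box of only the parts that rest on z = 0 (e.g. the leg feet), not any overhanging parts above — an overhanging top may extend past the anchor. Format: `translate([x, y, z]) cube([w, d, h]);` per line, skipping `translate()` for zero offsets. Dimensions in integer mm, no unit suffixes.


translate([372, 321, 0]) cube([85, 85, 1010]);
translate([2128, 321, 0]) cube([85, 85, 1010]);
translate([457, 321, 237]) cube([1671, 85, 95]);
translate([457, 321, 697]) cube([1671, 85, 95]);
translate([578, 406, 39]) cube([72, 18, 899]);
translate([771, 406, 39]) cube([72, 18, 899]);
translate([964, 406, 39]) cube([72, 18, 899]);
translate([1157, 406, 39]) cube([72, 18, 899]);
translate([1350, 406, 39]) cube([72, 18, 899]);
translate([1543, 406, 39]) cube([72, 18, 899]);
translate([1736, 406, 39]) cube([72, 18, 899]);
translate([1929, 406, 39]) cube([72, 18, 899]);


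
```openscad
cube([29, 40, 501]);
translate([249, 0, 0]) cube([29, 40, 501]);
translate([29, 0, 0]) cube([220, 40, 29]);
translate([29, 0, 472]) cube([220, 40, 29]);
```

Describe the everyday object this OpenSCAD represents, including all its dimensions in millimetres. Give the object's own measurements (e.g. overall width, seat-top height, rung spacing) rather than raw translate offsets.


A rectangular picture frame lying in the x–z plane (depth along y). The opening is 220 mm wide (x) by 443 mm tall (z), surrounded by a border 29 mm wide on all four sides. The frame is 40 mm deep and is made of two full-height vertical stiles with two horizontal rails fitted between them.


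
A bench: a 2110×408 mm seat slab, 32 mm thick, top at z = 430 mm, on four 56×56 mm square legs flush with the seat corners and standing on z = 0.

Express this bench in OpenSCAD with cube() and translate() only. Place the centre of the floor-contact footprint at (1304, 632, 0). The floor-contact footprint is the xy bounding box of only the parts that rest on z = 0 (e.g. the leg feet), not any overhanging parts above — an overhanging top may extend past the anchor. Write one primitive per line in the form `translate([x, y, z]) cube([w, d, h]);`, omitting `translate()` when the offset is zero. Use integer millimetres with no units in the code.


translate([249, 428, 398]) cube([2110, 408, 32]);
translate([249, 428, 0]) cube([56, 56, 398]);
translate([249, 780, 0]) cube([56, 56, 398]);
translate([2303, 428, 0]) cube([56, 56, 398]);
translate([2303, 780, 0]) cube([56, 56, 398]);


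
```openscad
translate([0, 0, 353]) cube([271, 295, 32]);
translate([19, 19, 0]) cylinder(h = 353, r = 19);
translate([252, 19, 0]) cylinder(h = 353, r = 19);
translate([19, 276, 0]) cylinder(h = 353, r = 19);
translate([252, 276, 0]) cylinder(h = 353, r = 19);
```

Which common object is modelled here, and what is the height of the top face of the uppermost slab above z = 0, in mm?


A stool. The seat height is 385 mm.

A 271×295×32 slab at z = 353 on four corner cylinders — a stool. The seat top is 353 + 32 = 385 mm.


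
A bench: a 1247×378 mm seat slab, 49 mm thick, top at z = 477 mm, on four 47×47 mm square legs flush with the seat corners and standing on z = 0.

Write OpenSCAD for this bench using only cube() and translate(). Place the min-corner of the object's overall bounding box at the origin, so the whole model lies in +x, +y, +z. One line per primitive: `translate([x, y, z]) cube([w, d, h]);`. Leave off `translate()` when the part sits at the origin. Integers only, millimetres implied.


// leg_h = 477 − 49 = 428
translate([0, 0, 428]) cube([1247, 378, 49]);
cube([47, 47, 428]);
translate([0, 331, 0]) cube([47, 47, 428]);
translate([1200, 0, 0]) cube([47, 47, 428]);
translate([1200, 331, 0]) cube([47, 47, 428]);


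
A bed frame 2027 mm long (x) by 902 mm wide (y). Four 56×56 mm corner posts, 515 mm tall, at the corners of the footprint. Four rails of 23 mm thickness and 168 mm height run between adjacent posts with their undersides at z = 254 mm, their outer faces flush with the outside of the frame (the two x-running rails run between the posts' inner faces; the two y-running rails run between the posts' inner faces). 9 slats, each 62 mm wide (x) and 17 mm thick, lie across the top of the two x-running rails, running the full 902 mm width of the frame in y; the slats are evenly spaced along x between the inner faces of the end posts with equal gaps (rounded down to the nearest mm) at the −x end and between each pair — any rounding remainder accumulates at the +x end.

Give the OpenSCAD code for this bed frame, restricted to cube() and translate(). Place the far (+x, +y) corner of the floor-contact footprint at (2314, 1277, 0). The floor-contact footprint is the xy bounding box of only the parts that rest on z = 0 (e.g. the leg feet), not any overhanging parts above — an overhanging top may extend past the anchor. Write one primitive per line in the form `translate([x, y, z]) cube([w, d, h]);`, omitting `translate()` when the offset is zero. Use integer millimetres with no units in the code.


translate([287, 375, 0]) cube([56, 56, 515]);
translate([287, 1221, 0]) cube([56, 56, 515]);
translate([2258, 375, 0]) cube([56, 56, 515]);
translate([2258, 1221, 0]) cube([56, 56, 515]);
translate([343, 375, 254]) cube([1915, 23, 168]);
translate([343, 1254, 254]) cube([1915, 23, 168]);
translate([287, 431, 254]) cube([23, 790, 168]);
translate([2291, 431, 254]) cube([23, 790, 168]);
translate([478, 375, 422]) cube([62, 902, 17]);
translate([675, 375, 422]) cube([62, 902, 17]);
translate([872, 375, 422]) cube([62, 902, 17]);
translate([1069, 375, 422]) cube([62, 902, 17]);
translate([1266, 375, 422]) cube([62, 902, 17]);
translate([1463, 375, 422]) cube([62, 902, 17]);
translate([1660, 375, 422]) cube([62, 902, 17]);
translate([1857, 375, 422]) cube([62, 902, 17]);
translate([2054, 375, 422]) cube([62, 902, 17]);


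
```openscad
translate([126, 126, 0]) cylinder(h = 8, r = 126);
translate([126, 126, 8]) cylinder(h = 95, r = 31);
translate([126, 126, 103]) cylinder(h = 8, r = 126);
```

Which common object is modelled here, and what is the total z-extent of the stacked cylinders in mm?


A spool. The overall height is 111 mm.

Three coaxial cylinders, large–small–large — a spool. Two 8 mm flanges and a 95 mm core give 8 + 95 + 8 = 111 mm.


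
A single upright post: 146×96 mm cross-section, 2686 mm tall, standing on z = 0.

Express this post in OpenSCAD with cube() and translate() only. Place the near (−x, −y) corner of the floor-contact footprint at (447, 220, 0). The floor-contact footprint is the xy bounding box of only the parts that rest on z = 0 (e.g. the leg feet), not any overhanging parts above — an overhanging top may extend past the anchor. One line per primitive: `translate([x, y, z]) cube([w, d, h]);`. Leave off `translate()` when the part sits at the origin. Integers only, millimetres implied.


translate([447, 220, 0]) cube([146, 96, 2686]);


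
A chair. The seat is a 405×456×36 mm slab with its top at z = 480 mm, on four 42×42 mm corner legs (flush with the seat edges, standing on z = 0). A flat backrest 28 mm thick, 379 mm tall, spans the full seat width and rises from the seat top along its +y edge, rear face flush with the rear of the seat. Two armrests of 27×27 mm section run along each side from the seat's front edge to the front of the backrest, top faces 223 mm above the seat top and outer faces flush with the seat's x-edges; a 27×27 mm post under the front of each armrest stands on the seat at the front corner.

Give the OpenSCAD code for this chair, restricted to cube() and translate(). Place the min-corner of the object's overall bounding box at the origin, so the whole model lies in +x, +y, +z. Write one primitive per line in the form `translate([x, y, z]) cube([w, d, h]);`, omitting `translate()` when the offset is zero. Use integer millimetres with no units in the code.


translate([0, 0, 444]) cube([405, 456, 36]);
cube([42, 42, 444]);
translate([363, 0, 0]) cube([42, 42, 444]);
translate([0, 414, 0]) cube([42, 42, 444]);
translate([363, 414, 0]) cube([42, 42, 444]);
translate([0, 428, 480]) cube([405, 28, 379]);
translate([0, 0, 676]) cube([27, 428, 27]);
translate([378, 0, 676]) cube([27, 428, 27]);
translate([0, 0, 480]) cube([27, 27, 196]);
translate([378, 0, 480]) cube([27, 27, 196]);


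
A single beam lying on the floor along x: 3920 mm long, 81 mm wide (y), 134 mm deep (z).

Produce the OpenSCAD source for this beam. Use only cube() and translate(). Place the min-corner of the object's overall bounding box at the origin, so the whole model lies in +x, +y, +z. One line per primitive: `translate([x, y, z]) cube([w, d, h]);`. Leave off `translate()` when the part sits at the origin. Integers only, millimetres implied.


cube([3920, 81, 134]);


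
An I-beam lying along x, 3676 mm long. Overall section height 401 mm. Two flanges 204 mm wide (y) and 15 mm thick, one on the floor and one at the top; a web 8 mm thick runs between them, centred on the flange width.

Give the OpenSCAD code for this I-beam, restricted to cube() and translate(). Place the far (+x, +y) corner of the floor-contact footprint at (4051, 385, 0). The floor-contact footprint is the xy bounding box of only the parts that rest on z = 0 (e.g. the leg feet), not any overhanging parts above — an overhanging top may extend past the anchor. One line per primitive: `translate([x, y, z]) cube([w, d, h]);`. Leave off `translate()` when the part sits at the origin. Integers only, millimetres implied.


translate([375, 181, 0]) cube([3676, 204, 15]);
translate([375, 279, 15]) cube([3676, 8, 371]);
translate([375, 181, 386]) cube([3676, 204, 15]);


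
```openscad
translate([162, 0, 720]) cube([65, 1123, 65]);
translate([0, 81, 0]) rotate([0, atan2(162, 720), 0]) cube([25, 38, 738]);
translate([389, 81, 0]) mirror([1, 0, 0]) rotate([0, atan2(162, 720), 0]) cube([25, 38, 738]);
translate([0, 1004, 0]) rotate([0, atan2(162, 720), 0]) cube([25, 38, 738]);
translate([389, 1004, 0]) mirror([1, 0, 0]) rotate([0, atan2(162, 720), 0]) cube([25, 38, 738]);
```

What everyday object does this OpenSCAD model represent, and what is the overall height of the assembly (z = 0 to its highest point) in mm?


A sawhorse. The overall height is 785 mm.

A beam across two mirrored pairs of raked legs — a sawhorse. The beam's underside is at z = 720 (matching the legs' vertical rise in atan2(162, 720)) and the beam is 65 mm tall, so its top is at 720 + 65 = 785 mm. The raked legs top out at the beam's underside, so that is the highest point.


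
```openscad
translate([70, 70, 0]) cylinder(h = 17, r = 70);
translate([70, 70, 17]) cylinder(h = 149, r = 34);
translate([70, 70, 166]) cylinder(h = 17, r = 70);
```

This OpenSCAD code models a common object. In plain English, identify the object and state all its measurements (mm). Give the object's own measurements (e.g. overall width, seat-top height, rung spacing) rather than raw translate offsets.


A spool: two coaxial disc flanges of radius 70 mm and thickness 17 mm, joined by a core cylinder of radius 34 mm and height 149 mm. The lower flange rests on z = 0 and the three cylinders share a vertical axis.


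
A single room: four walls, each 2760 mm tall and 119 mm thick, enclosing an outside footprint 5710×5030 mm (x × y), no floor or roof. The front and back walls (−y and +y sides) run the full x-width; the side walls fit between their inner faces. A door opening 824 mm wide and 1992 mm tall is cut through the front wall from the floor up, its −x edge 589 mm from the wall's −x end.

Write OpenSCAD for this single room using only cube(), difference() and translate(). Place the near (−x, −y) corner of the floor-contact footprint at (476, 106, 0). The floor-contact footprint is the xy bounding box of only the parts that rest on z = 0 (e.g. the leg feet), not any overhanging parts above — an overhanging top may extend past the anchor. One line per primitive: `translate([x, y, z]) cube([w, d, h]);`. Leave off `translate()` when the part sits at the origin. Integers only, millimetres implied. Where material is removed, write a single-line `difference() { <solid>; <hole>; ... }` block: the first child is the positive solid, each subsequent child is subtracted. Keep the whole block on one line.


difference() { translate([476, 106, 0]) cube([5710, 119, 2760]); translate([1065, 106, 0]) cube([824, 119, 1992]); }
translate([476, 5017, 0]) cube([5710, 119, 2760]);
translate([476, 225, 0]) cube([119, 4792, 2760]);
translate([6067, 225, 0]) cube([119, 4792, 2760]);


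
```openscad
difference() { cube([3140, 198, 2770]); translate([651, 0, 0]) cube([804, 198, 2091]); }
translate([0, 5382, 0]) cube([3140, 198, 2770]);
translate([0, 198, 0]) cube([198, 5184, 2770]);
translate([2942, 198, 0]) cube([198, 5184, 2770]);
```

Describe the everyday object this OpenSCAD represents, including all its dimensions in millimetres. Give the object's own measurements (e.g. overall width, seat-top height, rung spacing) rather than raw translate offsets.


A single room: four walls, each 2770 mm tall and 198 mm thick, enclosing an outside footprint 3140×5580 mm (x × y), no floor or roof. The front and back walls (−y and +y sides) run the full x-width; the side walls fit between their inner faces. A door opening 804 mm wide and 2091 mm tall is cut through the front wall from the floor up, its −x edge 651 mm from the wall's −x end.


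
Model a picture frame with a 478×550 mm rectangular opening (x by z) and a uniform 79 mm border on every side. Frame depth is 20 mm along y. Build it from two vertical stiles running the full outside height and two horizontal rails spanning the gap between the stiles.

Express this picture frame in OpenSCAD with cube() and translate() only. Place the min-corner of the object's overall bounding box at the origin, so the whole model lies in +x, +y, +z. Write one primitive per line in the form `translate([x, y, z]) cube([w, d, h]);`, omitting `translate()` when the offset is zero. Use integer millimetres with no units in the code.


cube([79, 20, 708]);
translate([557, 0, 0]) cube([79, 20, 708]);
translate([79, 0, 0]) cube([478, 20, 79]);
translate([79, 0, 629]) cube([478, 20, 79]);


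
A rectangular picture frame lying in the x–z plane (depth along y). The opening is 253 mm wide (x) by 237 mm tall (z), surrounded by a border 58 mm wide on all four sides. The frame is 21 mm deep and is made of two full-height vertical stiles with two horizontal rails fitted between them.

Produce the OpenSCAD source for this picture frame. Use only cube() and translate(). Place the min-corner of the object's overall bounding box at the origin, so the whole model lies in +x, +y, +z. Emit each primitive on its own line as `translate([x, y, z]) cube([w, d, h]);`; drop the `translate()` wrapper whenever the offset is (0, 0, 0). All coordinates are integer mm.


cube([58, 21, 353]);
translate([311, 0, 0]) cube([58, 21, 353]);
translate([58, 0, 0]) cube([253, 21, 58]);
translate([58, 0, 295]) cube([253, 21, 58]);


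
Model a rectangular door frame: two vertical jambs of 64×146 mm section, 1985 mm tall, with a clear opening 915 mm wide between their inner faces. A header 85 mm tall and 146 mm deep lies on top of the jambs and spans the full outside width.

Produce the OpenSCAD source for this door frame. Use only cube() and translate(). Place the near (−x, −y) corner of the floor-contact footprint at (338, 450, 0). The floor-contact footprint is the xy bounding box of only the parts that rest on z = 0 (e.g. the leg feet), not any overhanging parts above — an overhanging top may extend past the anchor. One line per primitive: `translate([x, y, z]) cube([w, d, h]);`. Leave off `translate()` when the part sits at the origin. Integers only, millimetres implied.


translate([338, 450, 0]) cube([64, 146, 1985]);
translate([1317, 450, 0]) cube([64, 146, 1985]);
translate([338, 450, 1985]) cube([1043, 146, 85]);


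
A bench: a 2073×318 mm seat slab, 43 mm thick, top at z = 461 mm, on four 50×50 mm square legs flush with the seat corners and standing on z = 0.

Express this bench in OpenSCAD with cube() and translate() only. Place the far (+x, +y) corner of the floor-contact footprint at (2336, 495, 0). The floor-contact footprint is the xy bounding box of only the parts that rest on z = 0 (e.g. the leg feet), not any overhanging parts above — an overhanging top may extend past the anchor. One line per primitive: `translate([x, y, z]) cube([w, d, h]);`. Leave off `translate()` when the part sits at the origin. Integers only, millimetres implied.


translate([263, 177, 418]) cube([2073, 318, 43]);
translate([263, 177, 0]) cube([50, 50, 418]);
translate([263, 445, 0]) cube([50, 50, 418]);
translate([2286, 177, 0]) cube([50, 50, 418]);
translate([2286, 445, 0]) cube([50, 50, 418]);


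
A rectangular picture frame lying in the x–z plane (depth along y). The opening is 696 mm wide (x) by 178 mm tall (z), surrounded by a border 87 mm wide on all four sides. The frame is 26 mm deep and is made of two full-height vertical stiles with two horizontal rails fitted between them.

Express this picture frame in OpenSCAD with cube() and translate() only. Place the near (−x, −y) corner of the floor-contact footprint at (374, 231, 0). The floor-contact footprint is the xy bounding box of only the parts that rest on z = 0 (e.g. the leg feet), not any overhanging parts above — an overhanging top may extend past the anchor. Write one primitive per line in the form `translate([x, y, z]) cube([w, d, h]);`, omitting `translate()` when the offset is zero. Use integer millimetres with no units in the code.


translate([374, 231, 0]) cube([87, 26, 352]);
translate([1157, 231, 0]) cube([87, 26, 352]);
translate([461, 231, 0]) cube([696, 26, 87]);
translate([461, 231, 265]) cube([696, 26, 87]);


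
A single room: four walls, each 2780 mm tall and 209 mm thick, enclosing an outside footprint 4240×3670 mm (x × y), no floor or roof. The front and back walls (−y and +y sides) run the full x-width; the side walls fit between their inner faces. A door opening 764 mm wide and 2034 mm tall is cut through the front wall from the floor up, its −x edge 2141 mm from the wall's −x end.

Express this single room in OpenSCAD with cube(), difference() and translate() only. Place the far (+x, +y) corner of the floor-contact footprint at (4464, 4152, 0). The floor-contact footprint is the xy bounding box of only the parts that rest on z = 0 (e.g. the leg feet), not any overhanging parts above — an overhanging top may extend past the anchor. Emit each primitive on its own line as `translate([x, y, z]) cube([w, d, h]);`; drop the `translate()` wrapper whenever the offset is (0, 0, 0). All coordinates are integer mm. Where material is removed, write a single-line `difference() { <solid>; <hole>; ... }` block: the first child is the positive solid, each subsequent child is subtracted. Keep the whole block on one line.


difference() { translate([224, 482, 0]) cube([4240, 209, 2780]); translate([2365, 482, 0]) cube([764, 209, 2034]); }
translate([224, 3943, 0]) cube([4240, 209, 2780]);
translate([224, 691, 0]) cube([209, 3252, 2780]);
translate([4255, 691, 0]) cube([209, 3252, 2780]);


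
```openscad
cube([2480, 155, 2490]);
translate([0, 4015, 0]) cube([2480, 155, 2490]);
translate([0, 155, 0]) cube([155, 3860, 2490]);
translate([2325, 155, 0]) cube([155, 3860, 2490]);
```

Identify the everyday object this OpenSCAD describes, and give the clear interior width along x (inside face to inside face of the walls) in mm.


A house (or room) frame. The interior width is 2170 mm.

Four 2490 mm walls enclosing a rectangle with no floor or roof — a room or house frame. Outside width is 2480 mm and wall thickness is 155 mm, so the interior width is 2480 − 2 × 155 = 2170 mm.


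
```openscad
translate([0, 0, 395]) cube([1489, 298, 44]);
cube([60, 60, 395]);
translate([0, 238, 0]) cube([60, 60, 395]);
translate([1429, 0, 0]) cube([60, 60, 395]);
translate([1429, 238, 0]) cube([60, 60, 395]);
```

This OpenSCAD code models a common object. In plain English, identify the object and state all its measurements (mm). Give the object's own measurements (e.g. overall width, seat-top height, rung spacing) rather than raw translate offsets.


A bench: a 1489×298 mm seat slab, 44 mm thick, top at z = 439 mm, on four 60×60 mm square legs flush with the seat corners and standing on z = 0.


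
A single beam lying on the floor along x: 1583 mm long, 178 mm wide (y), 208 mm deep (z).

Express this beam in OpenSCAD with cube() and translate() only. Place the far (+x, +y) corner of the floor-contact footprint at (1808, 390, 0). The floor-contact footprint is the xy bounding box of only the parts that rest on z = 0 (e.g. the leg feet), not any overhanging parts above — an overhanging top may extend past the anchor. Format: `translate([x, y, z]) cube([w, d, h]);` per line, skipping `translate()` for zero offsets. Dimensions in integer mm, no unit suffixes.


translate([225, 212, 0]) cube([1583, 178, 208]);


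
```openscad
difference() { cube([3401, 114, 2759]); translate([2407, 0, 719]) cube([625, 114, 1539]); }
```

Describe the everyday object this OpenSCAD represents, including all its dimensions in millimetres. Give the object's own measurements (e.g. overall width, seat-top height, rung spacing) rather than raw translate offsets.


A wall 3401 mm long (x), 114 mm thick (y), 2759 mm tall, with a rectangular window opening cut through it. The opening is 625 mm wide and 1539 mm tall; its sill is at z = 719 mm and its near (−x) edge is 2407 mm from the wall's −x end. The opening passes through the full wall thickness.


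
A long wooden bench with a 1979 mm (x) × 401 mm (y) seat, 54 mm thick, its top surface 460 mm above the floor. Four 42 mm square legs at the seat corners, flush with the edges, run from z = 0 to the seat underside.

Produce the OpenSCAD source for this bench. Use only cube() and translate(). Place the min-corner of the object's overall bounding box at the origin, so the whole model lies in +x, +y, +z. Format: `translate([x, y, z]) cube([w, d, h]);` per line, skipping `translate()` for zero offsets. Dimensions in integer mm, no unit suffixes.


translate([0, 0, 406]) cube([1979, 401, 54]);
cube([42, 42, 406]);
translate([0, 359, 0]) cube([42, 42, 406]);
translate([1937, 0, 0]) cube([42, 42, 406]);
translate([1937, 359, 0]) cube([42, 42, 406]);


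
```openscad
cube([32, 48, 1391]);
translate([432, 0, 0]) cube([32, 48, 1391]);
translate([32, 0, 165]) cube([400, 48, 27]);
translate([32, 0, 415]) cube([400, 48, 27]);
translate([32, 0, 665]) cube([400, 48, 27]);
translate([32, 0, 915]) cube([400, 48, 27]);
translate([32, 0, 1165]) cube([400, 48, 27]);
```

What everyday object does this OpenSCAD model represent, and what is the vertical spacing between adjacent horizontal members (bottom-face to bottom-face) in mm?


A ladder. The rung spacing is 250 mm.

Two tall 32×48 posts with 5 short bars between them — a ladder. Adjacent rungs sit at z = 165 and z = 415, so the spacing is 415 − 165 = 250 mm.


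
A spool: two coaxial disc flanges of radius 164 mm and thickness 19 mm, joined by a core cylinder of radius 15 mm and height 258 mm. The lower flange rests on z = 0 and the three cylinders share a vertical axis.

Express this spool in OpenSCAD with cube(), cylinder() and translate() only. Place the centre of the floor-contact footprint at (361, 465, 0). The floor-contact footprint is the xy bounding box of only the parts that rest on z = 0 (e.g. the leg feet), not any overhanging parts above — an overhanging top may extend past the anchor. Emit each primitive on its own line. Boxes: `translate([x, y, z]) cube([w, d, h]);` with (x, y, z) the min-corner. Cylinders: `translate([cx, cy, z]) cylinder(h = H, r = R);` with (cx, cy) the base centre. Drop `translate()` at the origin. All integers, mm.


translate([361, 465, 0]) cylinder(h = 19, r = 164);
translate([361, 465, 19]) cylinder(h = 258, r = 15);
translate([361, 465, 277]) cylinder(h = 19, r = 164);


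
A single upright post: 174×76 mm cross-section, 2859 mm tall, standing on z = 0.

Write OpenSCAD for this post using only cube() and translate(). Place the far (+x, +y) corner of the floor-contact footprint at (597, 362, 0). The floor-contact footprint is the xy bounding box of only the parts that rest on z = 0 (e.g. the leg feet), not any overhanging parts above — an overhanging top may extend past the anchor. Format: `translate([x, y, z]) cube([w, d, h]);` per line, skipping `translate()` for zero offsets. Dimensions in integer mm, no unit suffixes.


translate([423, 286, 0]) cube([174, 76, 2859]);


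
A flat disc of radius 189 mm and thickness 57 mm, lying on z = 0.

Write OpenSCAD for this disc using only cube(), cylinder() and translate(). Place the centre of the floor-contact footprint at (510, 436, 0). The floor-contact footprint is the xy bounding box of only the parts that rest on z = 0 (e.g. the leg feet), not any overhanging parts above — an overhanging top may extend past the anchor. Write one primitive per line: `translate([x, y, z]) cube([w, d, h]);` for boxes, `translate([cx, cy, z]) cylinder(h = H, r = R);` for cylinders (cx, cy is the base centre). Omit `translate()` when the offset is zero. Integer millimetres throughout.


translate([510, 436, 0]) cylinder(h = 57, r = 189);


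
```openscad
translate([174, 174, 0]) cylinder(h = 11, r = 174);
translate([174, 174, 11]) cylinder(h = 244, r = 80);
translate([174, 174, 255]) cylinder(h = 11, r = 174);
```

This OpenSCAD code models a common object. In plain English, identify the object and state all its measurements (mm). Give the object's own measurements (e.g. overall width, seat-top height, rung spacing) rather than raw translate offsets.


A spool: two coaxial disc flanges of radius 174 mm and thickness 11 mm, joined by a core cylinder of radius 80 mm and height 244 mm. The lower flange rests on z = 0 and the three cylinders share a vertical axis.


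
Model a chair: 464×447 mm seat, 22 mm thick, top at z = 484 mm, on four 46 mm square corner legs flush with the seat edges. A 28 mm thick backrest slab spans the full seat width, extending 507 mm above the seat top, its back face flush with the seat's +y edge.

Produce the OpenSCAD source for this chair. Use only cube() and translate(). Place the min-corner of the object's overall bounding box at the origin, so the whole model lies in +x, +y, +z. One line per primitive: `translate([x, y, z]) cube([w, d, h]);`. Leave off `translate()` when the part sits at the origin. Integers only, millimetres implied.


translate([0, 0, 462]) cube([464, 447, 22]);
cube([46, 46, 462]);
translate([418, 0, 0]) cube([46, 46, 462]);
translate([0, 401, 0]) cube([46, 46, 462]);
translate([418, 401, 0]) cube([46, 46, 462]);
translate([0, 419, 484]) cube([464, 28, 507]);


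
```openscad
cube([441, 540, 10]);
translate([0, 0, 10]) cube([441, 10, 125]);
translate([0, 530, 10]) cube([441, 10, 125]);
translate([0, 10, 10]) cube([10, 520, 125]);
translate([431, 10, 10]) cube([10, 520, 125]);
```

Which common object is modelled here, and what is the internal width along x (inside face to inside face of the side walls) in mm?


An open box. The internal width is 421 mm.

A 441×540 base slab with four walls standing on it — an open box. The base is 441 mm wide and the walls are 10 mm thick, so the internal width is 441 − 2 × 10 = 421 mm.


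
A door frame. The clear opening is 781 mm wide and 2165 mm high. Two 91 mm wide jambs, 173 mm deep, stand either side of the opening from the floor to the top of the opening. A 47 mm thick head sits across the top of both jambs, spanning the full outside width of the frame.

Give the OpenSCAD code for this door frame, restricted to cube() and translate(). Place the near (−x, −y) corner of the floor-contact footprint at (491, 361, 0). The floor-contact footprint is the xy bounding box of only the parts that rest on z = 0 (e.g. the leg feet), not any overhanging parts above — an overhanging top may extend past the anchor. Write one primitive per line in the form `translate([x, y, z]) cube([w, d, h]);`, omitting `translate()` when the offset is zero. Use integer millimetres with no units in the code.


translate([491, 361, 0]) cube([91, 173, 2165]);
translate([1363, 361, 0]) cube([91, 173, 2165]);
translate([491, 361, 2165]) cube([963, 173, 47]);


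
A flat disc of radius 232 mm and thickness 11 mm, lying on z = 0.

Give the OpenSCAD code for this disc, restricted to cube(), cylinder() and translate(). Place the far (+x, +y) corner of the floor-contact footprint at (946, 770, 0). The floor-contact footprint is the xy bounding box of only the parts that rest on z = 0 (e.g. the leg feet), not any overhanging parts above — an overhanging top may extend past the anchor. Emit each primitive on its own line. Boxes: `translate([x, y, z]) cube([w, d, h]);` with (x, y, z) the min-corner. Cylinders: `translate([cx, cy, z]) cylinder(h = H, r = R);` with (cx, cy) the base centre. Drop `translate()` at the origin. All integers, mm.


translate([714, 538, 0]) cylinder(h = 11, r = 232);


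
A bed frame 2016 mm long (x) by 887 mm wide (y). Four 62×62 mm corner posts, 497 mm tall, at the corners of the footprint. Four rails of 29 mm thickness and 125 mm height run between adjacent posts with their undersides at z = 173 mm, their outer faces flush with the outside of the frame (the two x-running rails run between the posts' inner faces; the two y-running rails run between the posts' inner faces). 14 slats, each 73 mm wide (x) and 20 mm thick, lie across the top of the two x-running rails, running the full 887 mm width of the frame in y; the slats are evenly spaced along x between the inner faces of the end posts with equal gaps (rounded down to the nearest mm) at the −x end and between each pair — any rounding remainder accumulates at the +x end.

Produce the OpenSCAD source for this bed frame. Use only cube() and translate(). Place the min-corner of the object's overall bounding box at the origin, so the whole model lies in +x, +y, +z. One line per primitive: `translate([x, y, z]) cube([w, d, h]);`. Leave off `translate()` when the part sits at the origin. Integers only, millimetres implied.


cube([62, 62, 497]);
translate([0, 825, 0]) cube([62, 62, 497]);
translate([1954, 0, 0]) cube([62, 62, 497]);
translate([1954, 825, 0]) cube([62, 62, 497]);
translate([62, 0, 173]) cube([1892, 29, 125]);
translate([62, 858, 173]) cube([1892, 29, 125]);
translate([0, 62, 173]) cube([29, 763, 125]);
translate([1987, 62, 173]) cube([29, 763, 125]);
translate([120, 0, 298]) cube([73, 887, 20]);
translate([251, 0, 298]) cube([73, 887, 20]);
translate([382, 0, 298]) cube([73, 887, 20]);
translate([513, 0, 298]) cube([73, 887, 20]);
translate([644, 0, 298]) cube([73, 887, 20]);
translate([775, 0, 298]) cube([73, 887, 20]);
translate([906, 0, 298]) cube([73, 887, 20]);
translate([1037, 0, 298]) cube([73, 887, 20]);
translate([1168, 0, 298]) cube([73, 887, 20]);
translate([1299, 0, 298]) cube([73, 887, 20]);
translate([1430, 0, 298]) cube([73, 887, 20]);
translate([1561, 0, 298]) cube([73, 887, 20]);
translate([1692, 0, 298]) cube([73, 887, 20]);
translate([1823, 0, 298]) cube([73, 887, 20]);


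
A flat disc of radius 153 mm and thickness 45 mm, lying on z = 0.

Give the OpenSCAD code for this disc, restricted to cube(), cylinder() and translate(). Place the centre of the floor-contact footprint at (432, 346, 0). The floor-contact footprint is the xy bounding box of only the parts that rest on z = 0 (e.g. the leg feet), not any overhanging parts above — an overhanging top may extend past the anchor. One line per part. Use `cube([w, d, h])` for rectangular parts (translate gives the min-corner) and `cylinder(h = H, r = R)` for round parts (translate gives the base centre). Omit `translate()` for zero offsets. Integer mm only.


translate([432, 346, 0]) cylinder(h = 45, r = 153);


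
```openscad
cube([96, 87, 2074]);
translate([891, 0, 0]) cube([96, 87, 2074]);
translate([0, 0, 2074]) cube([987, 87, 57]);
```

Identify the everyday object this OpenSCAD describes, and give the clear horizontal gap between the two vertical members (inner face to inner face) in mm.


A door frame. The clear opening width is 795 mm.

Two 2074 mm tall posts with a header on top — a door frame. The left jamb is 96 mm wide at x = 0; the right jamb starts at x = 891. The clear opening is 891 − 96 = 795 mm.
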